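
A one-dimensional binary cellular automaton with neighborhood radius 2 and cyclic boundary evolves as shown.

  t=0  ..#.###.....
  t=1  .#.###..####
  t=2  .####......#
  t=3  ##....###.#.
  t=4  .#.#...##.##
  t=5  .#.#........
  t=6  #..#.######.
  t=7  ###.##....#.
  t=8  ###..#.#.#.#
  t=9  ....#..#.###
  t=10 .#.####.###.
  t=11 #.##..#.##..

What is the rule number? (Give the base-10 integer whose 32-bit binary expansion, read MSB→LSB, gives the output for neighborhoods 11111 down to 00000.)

  nb #####: next=.  (t=6,i=7, bit31=0)
  nb ####.: next=.  (t=1,i=10, bit30=0)
  nb ###.#: next=#  (t=1,i=11, bit29=1)
  nb ###..: next=.  (t=0,i=6, bit28=0)
  nb ##.##: next=.  (t=4,i=9, bit27=0)
  nb ##.#.: next=.  (t=1,i=0, bit26=0)
  nb ##..#: next=.  (t=1,i=6, bit25=0)
  nb ##...: next=.  (t=0,i=7, bit24=0)
  nb #.###: next=#  (t=0,i=4, bit23=1)
  nb #.##.: next=.  (t=3,i=0, bit22=0)
  nb #.#.#: next=#  (t=1,i=1, bit21=1)
  nb #.#..: next=#  (t=4,i=3, bit20=1)
  nb #..##: next=.  (t=1,i=7, bit19=0)
  nb #..#.: next=#  (t=6,i=2, bit18=1)
  nb #...#: next=.  (t=4,i=5, bit17=0)
  nb #....: next=#  (t=0,i=8, bit16=1)
  nb .####: next=.  (t=1,i=9, bit15=0)
  nb .###.: next=#  (t=0,i=5, bit14=1)
  nb .##.#: next=.  (t=4,i=8, bit13=0)
  nb .##..: next=#  (t=3,i=1, bit12=1)
  nb .#.##: next=#  (t=0,i=3, bit11=1)
  nb .#.#.: next=.  (t=4,i=2, bit10=0)
  nb .#..#: next=#  (t=6,i=1, bit9=1)
  nb .#...: next=.  (t=4,i=4, bit8=0)
  nb ..###: next=.  (t=1,i=8, bit7=0)
  nb ..##.: next=.  (t=4,i=7, bit6=0)
  nb ..#.#: next=.  (t=0,i=2, bit5=0)
  nb ..#..: next=#  (t=9,i=4, bit4=1)
  nb ...##: next=.  (t=3,i=5, bit3=0)
  nb ...#.: next=#  (t=0,i=1, bit2=1)
  nb ....#: next=.  (t=0,i=0, bit1=0)
  nb .....: next=#  (t=0,i=9, bit0=1)
  bits 00100000101101010101101000010101 = 548755989

548755989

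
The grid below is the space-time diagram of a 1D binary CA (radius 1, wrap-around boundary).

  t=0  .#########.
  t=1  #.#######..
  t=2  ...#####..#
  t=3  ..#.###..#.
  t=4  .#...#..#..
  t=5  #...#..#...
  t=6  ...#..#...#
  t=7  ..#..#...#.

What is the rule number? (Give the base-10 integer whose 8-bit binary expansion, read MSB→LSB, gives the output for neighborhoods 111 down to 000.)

130

  nb ###: next=#  (t=0,i=2, bit7=1)
  nb ##.: next=.  (t=0,i=9, bit6=0)
  nb #.#: next=.  (t=1,i=1, bit5=0)
  nb #..: next=.  (t=0,i=10, bit4=0)
  nb .##: next=.  (t=0,i=1, bit3=0)
  nb .#.: next=.  (t=1,i=0, bit2=0)
  nb ..#: next=#  (t=0,i=0, bit1=1)
  nb ...: next=.  (t=2,i=1, bit0=0)
  bits 10000010 = 130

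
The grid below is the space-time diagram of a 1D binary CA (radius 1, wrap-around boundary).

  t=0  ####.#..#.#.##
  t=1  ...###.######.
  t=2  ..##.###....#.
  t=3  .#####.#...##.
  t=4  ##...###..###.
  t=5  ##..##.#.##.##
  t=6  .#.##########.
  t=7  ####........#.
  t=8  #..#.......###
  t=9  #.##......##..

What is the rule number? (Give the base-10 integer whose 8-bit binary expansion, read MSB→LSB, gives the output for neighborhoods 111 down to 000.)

110

  ### -> .   bit 7 = 0  t=0,i=0
  ##. -> #   bit 6 = 1  t=0,i=3
  #.# -> #   bit 5 = 1  t=0,i=4
  #.. -> .   bit 4 = 0  t=0,i=6
  .## -> #   bit 3 = 1  t=0,i=12
  .#. -> #   bit 2 = 1  t=0,i=5
  ..# -> #   bit 1 = 1  t=0,i=7
  ... -> .   bit 0 = 0  t=1,i=0
  bits 01101110 = 110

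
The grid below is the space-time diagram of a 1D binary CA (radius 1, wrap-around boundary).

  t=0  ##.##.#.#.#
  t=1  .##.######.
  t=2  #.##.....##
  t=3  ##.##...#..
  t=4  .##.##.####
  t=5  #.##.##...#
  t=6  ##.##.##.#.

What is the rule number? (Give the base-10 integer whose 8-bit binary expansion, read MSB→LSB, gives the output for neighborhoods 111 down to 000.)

118

  [7] ### => .  t=0,i=0
  [6] ##. => #  t=0,i=1
  [5] #.# => #  t=0,i=2
  [4] #.. => #  t=1,i=10
  [3] .## => .  t=0,i=3
  [2] .#. => #  t=0,i=6
  [1] ..# => #  t=1,i=0
  [0] ... => .  t=2,i=5
  bits 01110110 = 118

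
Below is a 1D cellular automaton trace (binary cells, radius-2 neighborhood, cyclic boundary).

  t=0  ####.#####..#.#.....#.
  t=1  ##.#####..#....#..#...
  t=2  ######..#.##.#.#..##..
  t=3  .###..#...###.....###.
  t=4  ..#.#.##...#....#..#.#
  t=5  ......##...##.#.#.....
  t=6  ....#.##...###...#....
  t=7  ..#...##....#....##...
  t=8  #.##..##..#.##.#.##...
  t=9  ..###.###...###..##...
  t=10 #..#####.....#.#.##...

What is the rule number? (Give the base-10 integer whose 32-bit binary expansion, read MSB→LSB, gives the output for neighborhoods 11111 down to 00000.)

  ##### -> #   bit 31 = 1  t=0,i=7
  ####. -> .   bit 30 = 0  t=0,i=2
  ###.# -> #   bit 29 = 1  t=0,i=3
  ###.. -> .   bit 28 = 0  t=0,i=9
  ##.## -> #   bit 27 = 1  t=0,i=4
  ##.#. -> #   bit 26 = 1  t=2,i=12
  ##..# -> #   bit 25 = 1  t=0,i=10
  ##... -> .   bit 24 = 0  t=3,i=13
  #.### -> #   bit 23 = 1  t=0,i=0
  #.##. -> #   bit 22 = 1  t=2,i=10
  #.#.# -> .   bit 21 = 0  t=2,i=13
  #.#.. -> .   bit 20 = 0  t=0,i=14
  #..## -> .   bit 19 = 0  t=2,i=17
  #..#. -> .   bit 18 = 0  t=0,i=11
  #...# -> .   bit 17 = 0  t=1,i=20
  #.... -> .   bit 16 = 0  t=0,i=16
  .#### -> #   bit 15 = 1  t=0,i=1
  .###. -> #   bit 14 = 1  t=3,i=2
  .##.# -> #   bit 13 = 1  t=1,i=1
  .##.. -> #   bit 12 = 1  t=2,i=19
  .#.## -> .   bit 11 = 0  t=0,i=21
  .#.#. -> .   bit 10 = 0  t=0,i=13
  .#..# -> .   bit 9 = 0  t=1,i=16
  .#... -> #   bit 8 = 1  t=0,i=15
  ..### -> .   bit 7 = 0  t=2,i=0
  ..##. -> #   bit 6 = 1  t=1,i=0
  ..#.# -> .   bit 5 = 0  t=0,i=12
  ..#.. -> #   bit 4 = 1  t=1,i=10
  ...## -> .   bit 3 = 0  t=1,i=21
  ...#. -> .   bit 2 = 0  t=0,i=19
  ....# -> #   bit 1 = 1  t=0,i=18
  ..... -> .   bit 0 = 0  t=0,i=17
  bits 10101110110000001111000101010010 = 2931880274

2931880274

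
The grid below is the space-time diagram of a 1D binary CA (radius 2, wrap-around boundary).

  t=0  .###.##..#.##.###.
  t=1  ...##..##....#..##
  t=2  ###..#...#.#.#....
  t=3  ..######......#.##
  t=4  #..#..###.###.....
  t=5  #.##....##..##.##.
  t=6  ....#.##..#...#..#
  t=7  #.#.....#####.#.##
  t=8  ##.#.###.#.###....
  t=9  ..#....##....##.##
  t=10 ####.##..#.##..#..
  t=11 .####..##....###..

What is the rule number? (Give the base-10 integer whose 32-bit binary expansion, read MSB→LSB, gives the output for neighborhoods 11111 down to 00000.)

  nb #####: next=.  (t=3,i=4, bit31=0)
  nb ####.: next=#  (t=3,i=6, bit30=1)
  nb ###.#: next=#  (t=0,i=3, bit29=1)
  nb ###..: next=#  (t=0,i=16, bit28=1)
  nb ##.##: next=#  (t=0,i=4, bit27=1)
  nb ##.#.: next=#  (t=5,i=17, bit26=1)
  nb ##..#: next=#  (t=0,i=7, bit25=1)
  nb ##...: next=#  (t=1,i=0, bit24=1)
  nb #.###: next=.  (t=0,i=14, bit23=0)
  nb #.##.: next=.  (t=0,i=5, bit22=0)
  nb #.#.#: next=.  (t=2,i=11, bit21=0)
  nb #.#..: next=.  (t=2,i=13, bit20=0)
  nb #..##: next=.  (t=0,i=0, bit19=0)
  nb #..#.: next=#  (t=0,i=8, bit18=1)
  nb #...#: next=#  (t=1,i=1, bit17=1)
  nb #....: next=.  (t=1,i=10, bit16=0)
  nb .####: next=#  (t=3,i=3, bit15=1)
  nb .###.: next=.  (t=0,i=2, bit14=0)
  nb .##.#: next=.  (t=0,i=12, bit13=0)
  nb .##..: next=.  (t=0,i=6, bit12=0)
  nb .#.##: next=.  (t=0,i=10, bit11=0)
  nb .#.#.: next=.  (t=2,i=10, bit10=0)
  nb .#..#: next=.  (t=1,i=14, bit9=0)
  nb .#...: next=#  (t=2,i=6, bit8=1)
  nb ..###: next=.  (t=0,i=1, bit7=0)
  nb ..##.: next=.  (t=1,i=3, bit6=0)
  nb ..#.#: next=.  (t=0,i=9, bit5=0)
  nb ..#..: next=#  (t=1,i=13, bit4=1)
  nb ...##: next=#  (t=1,i=2, bit3=1)
  nb ...#.: next=.  (t=1,i=12, bit2=0)
  nb ....#: next=#  (t=1,i=11, bit1=1)
  nb .....: next=#  (t=3,i=10, bit0=1)
  bits 01111111000001101000000100011011 = 2131132699

2131132699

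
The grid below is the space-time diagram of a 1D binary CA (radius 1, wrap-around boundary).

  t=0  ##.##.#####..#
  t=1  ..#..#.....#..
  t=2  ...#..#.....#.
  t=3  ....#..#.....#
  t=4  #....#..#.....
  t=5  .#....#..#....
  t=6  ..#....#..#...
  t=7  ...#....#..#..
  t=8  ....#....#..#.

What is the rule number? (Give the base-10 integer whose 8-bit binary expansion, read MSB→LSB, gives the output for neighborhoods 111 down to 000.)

  [7] ### => .  t=0,i=0
  [6] ##. => .  t=0,i=1
  [5] #.# => #  t=0,i=2
  [4] #.. => #  t=0,i=11
  [3] .## => .  t=0,i=3
  [2] .#. => .  t=1,i=2
  [1] ..# => .  t=0,i=12
  [0] ... => .  t=1,i=0
  bits 00110000 = 48

48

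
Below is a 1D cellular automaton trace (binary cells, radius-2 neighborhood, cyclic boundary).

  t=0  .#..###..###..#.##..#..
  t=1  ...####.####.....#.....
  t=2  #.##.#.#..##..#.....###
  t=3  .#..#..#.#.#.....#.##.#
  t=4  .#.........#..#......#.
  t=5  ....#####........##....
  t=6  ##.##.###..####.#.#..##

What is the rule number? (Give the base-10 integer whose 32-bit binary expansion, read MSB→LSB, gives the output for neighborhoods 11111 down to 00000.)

  nb #####: next=#  (t=5,i=6, bit31=1)
  nb ####.: next=#  (t=1,i=5, bit30=1)
  nb ###.#: next=.  (t=1,i=6, bit29=0)
  nb ###..: next=#  (t=0,i=6, bit28=1)
  nb ##.##: next=#  (t=1,i=7, bit27=1)
  nb ##.#.: next=#  (t=2,i=4, bit26=1)
  nb ##..#: next=.  (t=0,i=7, bit25=0)
  nb ##...: next=.  (t=1,i=12, bit24=0)
  nb #.###: next=.  (t=1,i=8, bit23=0)
  nb #.##.: next=.  (t=0,i=16, bit22=0)
  nb #.#.#: next=.  (t=2,i=5, bit21=0)
  nb #.#..: next=#  (t=2,i=7, bit20=1)
  nb #..##: next=#  (t=0,i=3, bit19=1)
  nb #..#.: next=.  (t=0,i=13, bit18=0)
  nb #...#: next=.  (t=0,i=22, bit17=0)
  nb #....: next=.  (t=1,i=13, bit16=0)
  nb .####: next=.  (t=1,i=4, bit15=0)
  nb .###.: next=#  (t=0,i=5, bit14=1)
  nb .##.#: next=.  (t=2,i=3, bit13=0)
  nb .##..: next=#  (t=0,i=17, bit12=1)
  nb .#.##: next=.  (t=0,i=15, bit11=0)
  nb .#.#.: next=.  (t=2,i=6, bit10=0)
  nb .#..#: next=.  (t=0,i=2, bit9=0)
  nb .#...: next=.  (t=0,i=21, bit8=0)
  nb ..###: next=#  (t=0,i=4, bit7=1)
  nb ..##.: next=.  (t=2,i=10, bit6=0)
  nb ..#.#: next=.  (t=0,i=14, bit5=0)
  nb ..#..: next=.  (t=0,i=1, bit4=0)
  nb ...##: next=#  (t=1,i=2, bit3=1)
  nb ...#.: next=.  (t=0,i=0, bit2=0)
  nb ....#: next=.  (t=1,i=1, bit1=0)
  nb .....: next=#  (t=1,i=0, bit0=1)
  bits 11011100000110000101000010001001 = 3692581001

3692581001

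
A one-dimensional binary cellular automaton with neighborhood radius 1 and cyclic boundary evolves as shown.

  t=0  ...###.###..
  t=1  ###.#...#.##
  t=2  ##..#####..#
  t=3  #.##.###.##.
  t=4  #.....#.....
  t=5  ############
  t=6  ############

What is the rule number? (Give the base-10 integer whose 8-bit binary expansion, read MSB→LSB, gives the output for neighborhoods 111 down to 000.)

151

  nb ###: next=#  (t=0,i=4, bit7=1)
  nb ##.: next=.  (t=0,i=5, bit6=0)
  nb #.#: next=.  (t=0,i=6, bit5=0)
  nb #..: next=#  (t=0,i=10, bit4=1)
  nb .##: next=.  (t=0,i=3, bit3=0)
  nb .#.: next=#  (t=1,i=4, bit2=1)
  nb ..#: next=#  (t=0,i=2, bit1=1)
  nb ...: next=#  (t=0,i=0, bit0=1)
  bits 10010111 = 151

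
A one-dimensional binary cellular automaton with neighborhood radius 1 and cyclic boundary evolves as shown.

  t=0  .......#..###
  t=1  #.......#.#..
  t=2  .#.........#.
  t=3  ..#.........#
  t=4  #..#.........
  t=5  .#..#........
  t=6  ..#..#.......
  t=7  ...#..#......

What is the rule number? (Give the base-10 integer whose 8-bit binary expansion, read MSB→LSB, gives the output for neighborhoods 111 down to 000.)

  [7] ### => .  t=0,i=11
  [6] ##. => .  t=0,i=12
  [5] #.# => .  t=1,i=9
  [4] #.. => #  t=0,i=0
  [3] .## => #  t=0,i=10
  [2] .#. => .  t=0,i=7
  [1] ..# => .  t=0,i=6
  [0] ... => .  t=0,i=1
  bits 00011000 = 24

24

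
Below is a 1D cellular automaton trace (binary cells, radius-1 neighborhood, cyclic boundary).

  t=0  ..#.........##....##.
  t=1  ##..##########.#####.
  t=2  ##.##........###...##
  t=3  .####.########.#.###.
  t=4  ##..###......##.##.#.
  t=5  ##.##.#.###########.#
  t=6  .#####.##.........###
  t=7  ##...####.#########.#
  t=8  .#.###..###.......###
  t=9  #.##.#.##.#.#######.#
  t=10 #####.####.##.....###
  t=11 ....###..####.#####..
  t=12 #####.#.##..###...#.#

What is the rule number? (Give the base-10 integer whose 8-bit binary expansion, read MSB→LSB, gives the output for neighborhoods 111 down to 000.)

107

  ### -> .   bit 7 = 0  t=1,i=5
  ##. -> #   bit 6 = 1  t=0,i=13
  #.# -> #   bit 5 = 1  t=1,i=14
  #.. -> .   bit 4 = 0  t=0,i=3
  .## -> #   bit 3 = 1  t=0,i=12
  .#. -> .   bit 2 = 0  t=0,i=2
  ..# -> #   bit 1 = 1  t=0,i=1
  ... -> #   bit 0 = 1  t=0,i=0
  bits 01101011 = 107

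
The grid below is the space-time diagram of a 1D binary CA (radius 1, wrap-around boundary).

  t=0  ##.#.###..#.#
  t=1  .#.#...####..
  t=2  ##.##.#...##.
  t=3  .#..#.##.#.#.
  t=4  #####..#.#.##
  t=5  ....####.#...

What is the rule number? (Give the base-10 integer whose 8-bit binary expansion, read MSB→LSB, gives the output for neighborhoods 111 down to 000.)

86

  ### -> .   bit 7 = 0  t=0,i=0
  ##. -> #   bit 6 = 1  t=0,i=1
  #.# -> .   bit 5 = 0  t=0,i=2
  #.. -> #   bit 4 = 1  t=0,i=8
  .## -> .   bit 3 = 0  t=0,i=5
  .#. -> #   bit 2 = 1  t=0,i=3
  ..# -> #   bit 1 = 1  t=0,i=9
  ... -> .   bit 0 = 0  t=1,i=5
  bits 01010110 = 86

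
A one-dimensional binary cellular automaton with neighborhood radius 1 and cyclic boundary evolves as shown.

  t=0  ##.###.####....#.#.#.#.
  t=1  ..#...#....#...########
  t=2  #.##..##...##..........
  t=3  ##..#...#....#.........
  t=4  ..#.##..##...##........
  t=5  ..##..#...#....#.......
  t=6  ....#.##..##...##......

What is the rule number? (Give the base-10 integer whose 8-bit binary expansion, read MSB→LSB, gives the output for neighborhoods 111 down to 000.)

52

  nb ###: next=.  (t=0,i=4, bit7=0)
  nb ##.: next=.  (t=0,i=1, bit6=0)
  nb #.#: next=#  (t=0,i=2, bit5=1)
  nb #..: next=#  (t=0,i=11, bit4=1)
  nb .##: next=.  (t=0,i=0, bit3=0)
  nb .#.: next=#  (t=0,i=15, bit2=1)
  nb ..#: next=.  (t=0,i=14, bit1=0)
  nb ...: next=.  (t=0,i=12, bit0=0)
  bits 00110100 = 52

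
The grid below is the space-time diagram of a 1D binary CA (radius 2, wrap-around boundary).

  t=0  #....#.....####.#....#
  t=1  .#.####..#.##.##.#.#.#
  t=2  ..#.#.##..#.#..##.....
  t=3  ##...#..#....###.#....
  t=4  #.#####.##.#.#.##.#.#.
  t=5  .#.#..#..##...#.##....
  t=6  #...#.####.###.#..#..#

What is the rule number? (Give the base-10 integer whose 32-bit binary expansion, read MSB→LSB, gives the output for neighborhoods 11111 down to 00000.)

923446230

  nb #####: next=.  (t=4,i=4, bit31=0)
  nb ####.: next=.  (t=0,i=13, bit30=0)
  nb ###.#: next=#  (t=0,i=14, bit29=1)
  nb ###..: next=#  (t=1,i=6, bit28=1)
  nb ##.##: next=.  (t=1,i=13, bit27=0)
  nb ##.#.: next=#  (t=0,i=15, bit26=1)
  nb ##..#: next=#  (t=1,i=7, bit25=1)
  nb ##...: next=#  (t=0,i=1, bit24=1)
  nb #.###: next=.  (t=1,i=3, bit23=0)
  nb #.##.: next=.  (t=1,i=11, bit22=0)
  nb #.#.#: next=.  (t=1,i=1, bit21=0)
  nb #.#..: next=.  (t=0,i=16, bit20=0)
  nb #..##: next=#  (t=2,i=14, bit19=1)
  nb #..#.: next=.  (t=1,i=8, bit18=0)
  nb #...#: next=#  (t=3,i=3, bit17=1)
  nb #....: next=.  (t=0,i=2, bit16=0)
  nb .####: next=#  (t=0,i=12, bit15=1)
  nb .###.: next=.  (t=3,i=14, bit14=0)
  nb .##.#: next=#  (t=1,i=12, bit13=1)
  nb .##..: next=.  (t=0,i=0, bit12=0)
  nb .#.##: next=#  (t=1,i=2, bit11=1)
  nb .#.#.: next=.  (t=1,i=0, bit10=0)
  nb .#..#: next=#  (t=2,i=13, bit9=1)
  nb .#...: next=#  (t=0,i=6, bit8=1)
  nb ..###: next=#  (t=0,i=11, bit7=1)
  nb ..##.: next=#  (t=0,i=21, bit6=1)
  nb ..#.#: next=.  (t=1,i=9, bit5=0)
  nb ..#..: next=#  (t=0,i=5, bit4=1)
  nb ...##: next=.  (t=0,i=10, bit3=0)
  nb ...#.: next=#  (t=0,i=4, bit2=1)
  nb ....#: next=#  (t=0,i=3, bit1=1)
  nb .....: next=.  (t=0,i=8, bit0=0)
  bits 00110111000010101010101111010110 = 923446230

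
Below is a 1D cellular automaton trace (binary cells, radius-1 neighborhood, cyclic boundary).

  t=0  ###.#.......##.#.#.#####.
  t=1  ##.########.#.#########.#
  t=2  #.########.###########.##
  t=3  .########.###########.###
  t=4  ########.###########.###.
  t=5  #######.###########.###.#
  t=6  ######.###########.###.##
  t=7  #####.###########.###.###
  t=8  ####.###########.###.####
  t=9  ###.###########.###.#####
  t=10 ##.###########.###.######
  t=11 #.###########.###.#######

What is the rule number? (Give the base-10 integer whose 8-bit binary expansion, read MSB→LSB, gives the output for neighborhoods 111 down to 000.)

189

  ### -> #   bit 7 = 1  t=0,i=1
  ##. -> .   bit 6 = 0  t=0,i=2
  #.# -> #   bit 5 = 1  t=0,i=3
  #.. -> #   bit 4 = 1  t=0,i=5
  .## -> #   bit 3 = 1  t=0,i=0
  .#. -> #   bit 2 = 1  t=0,i=4
  ..# -> .   bit 1 = 0  t=0,i=11
  ... -> #   bit 0 = 1  t=0,i=6
  bits 10111101 = 189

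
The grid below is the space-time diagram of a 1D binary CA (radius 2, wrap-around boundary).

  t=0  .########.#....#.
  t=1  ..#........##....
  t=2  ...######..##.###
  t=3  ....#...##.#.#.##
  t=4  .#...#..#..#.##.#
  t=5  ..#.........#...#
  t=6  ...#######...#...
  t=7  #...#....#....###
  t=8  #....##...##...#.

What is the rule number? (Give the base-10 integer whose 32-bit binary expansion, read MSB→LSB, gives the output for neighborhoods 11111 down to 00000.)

438425921

  nb #####: next=.  (t=0,i=3, bit31=0)
  nb ####.: next=.  (t=0,i=7, bit30=0)
  nb ###.#: next=.  (t=0,i=8, bit29=0)
  nb ###..: next=#  (t=2,i=8, bit28=1)
  nb ##.##: next=#  (t=2,i=13, bit27=1)
  nb ##.#.: next=.  (t=0,i=9, bit26=0)
  nb ##..#: next=#  (t=2,i=9, bit25=1)
  nb ##...: next=.  (t=1,i=13, bit24=0)
  nb #.###: next=.  (t=2,i=14, bit23=0)
  nb #.##.: next=.  (t=3,i=15, bit22=0)
  nb #.#.#: next=#  (t=3,i=11, bit21=1)
  nb #.#..: next=.  (t=0,i=10, bit20=0)
  nb #..##: next=.  (t=0,i=0, bit19=0)
  nb #..#.: next=.  (t=4,i=7, bit18=0)
  nb #...#: next=.  (t=2,i=1, bit17=0)
  nb #....: next=#  (t=0,i=12, bit16=1)
  nb .####: next=#  (t=0,i=2, bit15=1)
  nb .###.: next=#  (t=2,i=15, bit14=1)
  nb .##.#: next=.  (t=2,i=12, bit13=0)
  nb .##..: next=#  (t=1,i=12, bit12=1)
  nb .#.##: next=#  (t=3,i=14, bit11=1)
  nb .#.#.: next=.  (t=3,i=12, bit10=0)
  nb .#..#: next=.  (t=0,i=16, bit9=0)
  nb .#...: next=#  (t=0,i=11, bit8=1)
  nb ..###: next=.  (t=0,i=1, bit7=0)
  nb ..##.: next=#  (t=1,i=11, bit6=1)
  nb ..#.#: next=.  (t=4,i=11, bit5=0)
  nb ..#..: next=.  (t=0,i=15, bit4=0)
  nb ...##: next=.  (t=1,i=10, bit3=0)
  nb ...#.: next=.  (t=0,i=14, bit2=0)
  nb ....#: next=.  (t=0,i=13, bit1=0)
  nb .....: next=#  (t=1,i=5, bit0=1)
  bits 00011010001000011101100101000001 = 438425921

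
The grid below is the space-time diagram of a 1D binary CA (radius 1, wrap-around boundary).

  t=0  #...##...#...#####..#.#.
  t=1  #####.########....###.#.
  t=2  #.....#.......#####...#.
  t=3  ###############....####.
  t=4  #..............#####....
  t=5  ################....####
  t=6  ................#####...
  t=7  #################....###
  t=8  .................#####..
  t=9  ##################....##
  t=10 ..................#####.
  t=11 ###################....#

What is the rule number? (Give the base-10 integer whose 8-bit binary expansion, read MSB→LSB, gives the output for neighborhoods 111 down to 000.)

31

  nb ###: next=.  (t=0,i=14, bit7=0)
  nb ##.: next=.  (t=0,i=5, bit6=0)
  nb #.#: next=.  (t=0,i=21, bit5=0)
  nb #..: next=#  (t=0,i=1, bit4=1)
  nb .##: next=#  (t=0,i=4, bit3=1)
  nb .#.: next=#  (t=0,i=0, bit2=1)
  nb ..#: next=#  (t=0,i=3, bit1=1)
  nb ...: next=#  (t=0,i=2, bit0=1)
  bits 00011111 = 31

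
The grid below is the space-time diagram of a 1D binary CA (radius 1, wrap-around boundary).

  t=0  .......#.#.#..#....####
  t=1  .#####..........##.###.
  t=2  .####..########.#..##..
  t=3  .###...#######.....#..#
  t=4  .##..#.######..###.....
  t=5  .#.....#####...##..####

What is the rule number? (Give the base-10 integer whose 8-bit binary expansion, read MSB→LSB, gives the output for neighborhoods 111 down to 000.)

  ###|#  b7=1 t=0,i=20
  ##.|.  b6=0 t=0,i=22
  #.#|.  b5=0 t=0,i=8
  #..|.  b4=0 t=0,i=0
  .##|#  b3=1 t=0,i=19
  .#.|.  b2=0 t=0,i=7
  ..#|.  b1=0 t=0,i=6
  ...|#  b0=1 t=0,i=1
  bits 10001001 = 137

137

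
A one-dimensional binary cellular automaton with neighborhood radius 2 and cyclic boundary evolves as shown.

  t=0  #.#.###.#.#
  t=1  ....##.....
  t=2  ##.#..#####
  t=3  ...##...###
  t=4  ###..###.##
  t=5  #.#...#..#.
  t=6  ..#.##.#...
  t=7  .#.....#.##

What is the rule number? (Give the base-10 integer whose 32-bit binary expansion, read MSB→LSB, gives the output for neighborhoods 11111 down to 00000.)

2442347021

  nb #####: next=#  (t=2,i=8, bit31=1)
  nb ####.: next=.  (t=2,i=0, bit30=0)
  nb ###.#: next=.  (t=0,i=6, bit29=0)
  nb ###..: next=#  (t=3,i=10, bit28=1)
  nb ##.##: next=.  (t=4,i=8, bit27=0)
  nb ##.#.: next=.  (t=0,i=1, bit26=0)
  nb ##..#: next=.  (t=4,i=3, bit25=0)
  nb ##...: next=#  (t=1,i=6, bit24=1)
  nb #.###: next=#  (t=0,i=4, bit23=1)
  nb #.##.: next=.  (t=0,i=10, bit22=0)
  nb #.#.#: next=.  (t=0,i=2, bit21=0)
  nb #.#..: next=#  (t=2,i=3, bit20=1)
  nb #..##: next=.  (t=2,i=5, bit19=0)
  nb #..#.: next=.  (t=5,i=8, bit18=0)
  nb #...#: next=#  (t=3,i=1, bit17=1)
  nb #....: next=#  (t=1,i=7, bit16=1)
  nb .####: next=.  (t=2,i=7, bit15=0)
  nb .###.: next=#  (t=0,i=5, bit14=1)
  nb .##.#: next=.  (t=0,i=0, bit13=0)
  nb .##..: next=.  (t=1,i=5, bit12=0)
  nb .#.##: next=.  (t=0,i=3, bit11=0)
  nb .#.#.: next=.  (t=5,i=1, bit10=0)
  nb .#..#: next=#  (t=2,i=4, bit9=1)
  nb .#...: next=.  (t=5,i=3, bit8=0)
  nb ..###: next=.  (t=2,i=6, bit7=0)
  nb ..##.: next=.  (t=1,i=4, bit6=0)
  nb ..#.#: next=.  (t=5,i=9, bit5=0)
  nb ..#..: next=.  (t=5,i=6, bit4=0)
  nb ...##: next=#  (t=1,i=3, bit3=1)
  nb ...#.: next=#  (t=5,i=5, bit2=1)
  nb ....#: next=.  (t=1,i=2, bit1=0)
  nb .....: next=#  (t=1,i=0, bit0=1)
  bits 10010001100100110100001000001101 = 2442347021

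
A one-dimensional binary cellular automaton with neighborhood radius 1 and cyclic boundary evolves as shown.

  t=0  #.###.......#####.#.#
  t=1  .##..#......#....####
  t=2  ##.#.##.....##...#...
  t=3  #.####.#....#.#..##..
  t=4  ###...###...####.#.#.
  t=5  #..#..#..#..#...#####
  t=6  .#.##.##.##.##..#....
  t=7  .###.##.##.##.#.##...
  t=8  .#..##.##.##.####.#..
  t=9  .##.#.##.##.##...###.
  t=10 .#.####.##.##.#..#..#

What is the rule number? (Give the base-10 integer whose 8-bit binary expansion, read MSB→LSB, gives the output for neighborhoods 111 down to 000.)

  ### -> .   bit 7 = 0  t=0,i=3
  ##. -> .   bit 6 = 0  t=0,i=0
  #.# -> #   bit 5 = 1  t=0,i=1
  #.. -> #   bit 4 = 1  t=0,i=5
  .## -> #   bit 3 = 1  t=0,i=2
  .#. -> #   bit 2 = 1  t=0,i=18
  ..# -> .   bit 1 = 0  t=0,i=11
  ... -> .   bit 0 = 0  t=0,i=6
  bits 00111100 = 60

60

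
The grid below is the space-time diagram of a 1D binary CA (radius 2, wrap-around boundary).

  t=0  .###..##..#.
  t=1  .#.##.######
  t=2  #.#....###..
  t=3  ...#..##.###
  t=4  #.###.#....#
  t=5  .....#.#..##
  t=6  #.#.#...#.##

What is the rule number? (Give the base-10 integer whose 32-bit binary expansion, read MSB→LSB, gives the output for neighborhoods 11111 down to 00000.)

  ##### -> #   bit 31 = 1  t=1,i=8
  ####. -> .   bit 30 = 0  t=1,i=10
  ###.# -> .   bit 29 = 0  t=1,i=11
  ###.. -> #   bit 28 = 1  t=0,i=3
  ##.## -> .   bit 27 = 0  t=1,i=5
  ##.#. -> #   bit 26 = 1  t=1,i=0
  ##..# -> #   bit 25 = 1  t=0,i=4
  ##... -> #   bit 24 = 1  t=3,i=0
  #.### -> .   bit 23 = 0  t=1,i=6
  #.##. -> .   bit 22 = 0  t=1,i=3
  #.#.# -> .   bit 21 = 0  t=1,i=1
  #.#.. -> .   bit 20 = 0  t=2,i=2
  #..## -> .   bit 19 = 0  t=0,i=0
  #..#. -> #   bit 18 = 1  t=0,i=9
  #...# -> .   bit 17 = 0  t=3,i=1
  #.... -> .   bit 16 = 0  t=2,i=4
  .#### -> #   bit 15 = 1  t=1,i=7
  .###. -> .   bit 14 = 0  t=0,i=2
  .##.# -> .   bit 13 = 0  t=1,i=4
  .##.. -> #   bit 12 = 1  t=0,i=7
  .#.## -> #   bit 11 = 1  t=1,i=2
  .#.#. -> .   bit 10 = 0  t=2,i=1
  .#..# -> #   bit 9 = 1  t=0,i=11
  .#... -> #   bit 8 = 1  t=2,i=3
  ..### -> #   bit 7 = 1  t=0,i=1
  ..##. -> #   bit 6 = 1  t=0,i=6
  ..#.# -> .   bit 5 = 0  t=2,i=0
  ..#.. -> #   bit 4 = 1  t=0,i=10
  ...## -> #   bit 3 = 1  t=2,i=6
  ...#. -> #   bit 2 = 1  t=3,i=2
  ....# -> .   bit 1 = 0  t=2,i=5
  ..... -> #   bit 0 = 1  t=5,i=2
  bits 10010111000001001001101111011101 = 2533661661

2533661661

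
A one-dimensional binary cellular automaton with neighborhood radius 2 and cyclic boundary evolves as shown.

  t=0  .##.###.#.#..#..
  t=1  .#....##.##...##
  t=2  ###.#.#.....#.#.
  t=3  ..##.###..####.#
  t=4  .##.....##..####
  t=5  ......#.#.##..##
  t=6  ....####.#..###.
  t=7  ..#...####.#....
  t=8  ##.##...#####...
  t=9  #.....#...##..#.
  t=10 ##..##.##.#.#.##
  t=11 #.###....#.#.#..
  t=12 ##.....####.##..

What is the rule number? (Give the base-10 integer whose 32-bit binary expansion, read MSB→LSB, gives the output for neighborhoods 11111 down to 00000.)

  #####|#  b31=1 t=8,i=10
  ####.|#  b30=1 t=3,i=12
  ###.#|#  b29=1 t=0,i=6
  ###..|.  b28=0 t=3,i=7
  ##.##|.  b27=0 t=0,i=3
  ##.#.|#  b26=1 t=0,i=7
  ##..#|#  b25=1 t=3,i=8
  ##...|.  b24=0 t=1,i=11
  #.###|.  b23=0 t=0,i=4
  #.##.|.  b22=0 t=1,i=9
  #.#.#|.  b21=0 t=0,i=8
  #.#..|#  b20=1 t=0,i=10
  #..##|#  b19=1 t=3,i=1
  #..#.|.  b18=0 t=0,i=12
  #...#|#  b17=1 t=0,i=15
  #....|.  b16=0 t=1,i=3
  .####|.  b15=0 t=3,i=11
  .###.|.  b14=0 t=0,i=5
  .##.#|.  b13=0 t=0,i=2
  .##..|.  b12=0 t=1,i=10
  .#.##|#  b11=1 t=2,i=15
  .#.#.|#  b10=1 t=0,i=9
  .#..#|.  b9=0 t=0,i=11
  .#...|#  b8=1 t=0,i=14
  ..###|.  b7=0 t=3,i=10
  ..##.|#  b6=1 t=0,i=1
  ..#.#|#  b5=1 t=2,i=12
  ..#..|.  b4=0 t=0,i=13
  ...##|.  b3=0 t=0,i=0
  ...#.|#  b2=1 t=2,i=11
  ....#|#  b1=1 t=1,i=4
  .....|.  b0=0 t=2,i=9
  bits 11100110000110100000110101100110 = 3860467046

3860467046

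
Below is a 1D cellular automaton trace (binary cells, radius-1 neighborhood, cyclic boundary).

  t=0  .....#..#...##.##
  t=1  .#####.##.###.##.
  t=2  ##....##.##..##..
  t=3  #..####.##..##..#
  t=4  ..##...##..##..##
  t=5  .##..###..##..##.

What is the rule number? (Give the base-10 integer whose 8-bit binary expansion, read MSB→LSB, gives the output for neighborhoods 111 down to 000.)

  [7] ### => .  t=1,i=2
  [6] ##. => .  t=0,i=13
  [5] #.# => #  t=0,i=14
  [4] #.. => .  t=0,i=0
  [3] .## => #  t=0,i=12
  [2] .#. => #  t=0,i=5
  [1] ..# => #  t=0,i=4
  [0] ... => #  t=0,i=1
  bits 00101111 = 47

47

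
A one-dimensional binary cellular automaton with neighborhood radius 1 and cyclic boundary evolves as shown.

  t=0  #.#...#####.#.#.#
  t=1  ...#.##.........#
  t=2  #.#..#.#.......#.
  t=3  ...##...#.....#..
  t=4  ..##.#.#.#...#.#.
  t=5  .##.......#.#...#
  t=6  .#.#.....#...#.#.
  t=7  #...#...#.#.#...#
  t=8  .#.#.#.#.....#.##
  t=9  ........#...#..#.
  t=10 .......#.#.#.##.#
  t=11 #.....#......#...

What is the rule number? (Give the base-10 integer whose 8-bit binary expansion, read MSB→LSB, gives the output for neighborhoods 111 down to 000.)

26

  ###|.  b7=0 t=0,i=7
  ##.|.  b6=0 t=0,i=0
  #.#|.  b5=0 t=0,i=1
  #..|#  b4=1 t=0,i=3
  .##|#  b3=1 t=0,i=6
  .#.|.  b2=0 t=0,i=2
  ..#|#  b1=1 t=0,i=5
  ...|.  b0=0 t=0,i=4
  bits 00011010 = 26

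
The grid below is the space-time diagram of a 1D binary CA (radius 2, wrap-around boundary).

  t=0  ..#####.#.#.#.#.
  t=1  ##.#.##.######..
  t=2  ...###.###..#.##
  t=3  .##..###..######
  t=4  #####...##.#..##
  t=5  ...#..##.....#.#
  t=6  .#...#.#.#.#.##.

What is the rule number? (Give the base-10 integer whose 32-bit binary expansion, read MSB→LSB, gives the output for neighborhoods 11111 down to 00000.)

1794087978

  [31] ##### => .  t=0,i=4
  [30] ####. => #  t=0,i=5
  [29] ###.# => #  t=0,i=6
  [28] ###.. => .  t=1,i=13
  [27] ##.## => #  t=1,i=7
  [26] ##.#. => .  t=0,i=7
  [25] ##..# => #  t=1,i=14
  [24] ##... => .  t=2,i=0
  [23] #.### => #  t=1,i=8
  [22] #.##. => #  t=1,i=5
  [21] #.#.# => #  t=0,i=8
  [20] #.#.. => .  t=0,i=14
  [19] #..## => #  t=1,i=15
  [18] #..#. => #  t=2,i=11
  [17] #...# => #  t=0,i=0
  [16] #.... => #  t=5,i=9
  [15] .#### => #  t=0,i=3
  [14] .###. => .  t=2,i=4
  [13] .##.# => .  t=1,i=1
  [12] .##.. => #  t=2,i=15
  [11] .#.## => #  t=1,i=4
  [10] .#.#. => #  t=0,i=9
  [9] .#..# => .  t=4,i=12
  [8] .#... => .  t=0,i=15
  [7] ..### => .  t=0,i=2
  [6] ..##. => .  t=1,i=0
  [5] ..#.# => #  t=2,i=12
  [4] ..#.. => .  t=5,i=3
  [3] ...## => #  t=0,i=1
  [2] ...#. => .  t=5,i=2
  [1] ....# => #  t=5,i=11
  [0] ..... => .  t=5,i=10
  bits 01101010111011111001110000101010 = 1794087978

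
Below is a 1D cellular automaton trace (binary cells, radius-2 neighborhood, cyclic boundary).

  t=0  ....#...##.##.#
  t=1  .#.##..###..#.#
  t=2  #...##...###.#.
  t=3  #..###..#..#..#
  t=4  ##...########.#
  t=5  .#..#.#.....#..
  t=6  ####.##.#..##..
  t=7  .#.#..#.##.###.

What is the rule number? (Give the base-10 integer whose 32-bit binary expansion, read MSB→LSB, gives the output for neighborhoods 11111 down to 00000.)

840283740

  #####|.  b31=0 t=4,i=7
  ####.|.  b30=0 t=4,i=11
  ###.#|#  b29=1 t=2,i=11
  ###..|#  b28=1 t=1,i=9
  ##.##|.  b27=0 t=0,i=10
  ##.#.|.  b26=0 t=0,i=13
  ##..#|#  b25=1 t=1,i=5
  ##...|.  b24=0 t=2,i=6
  #.###|.  b23=0 t=4,i=14
  #.##.|.  b22=0 t=0,i=11
  #.#.#|.  b21=0 t=1,i=1
  #.#..|#  b20=1 t=0,i=14
  #..##|.  b19=0 t=1,i=6
  #..#.|#  b18=1 t=1,i=11
  #...#|.  b17=0 t=0,i=6
  #....|#  b16=1 t=0,i=1
  .####|#  b15=1 t=4,i=6
  .###.|.  b14=0 t=1,i=8
  .##.#|#  b13=1 t=0,i=9
  .##..|#  b12=1 t=1,i=4
  .#.##|.  b11=0 t=1,i=2
  .#.#.|#  b10=1 t=1,i=0
  .#..#|#  b9=1 t=3,i=9
  .#...|.  b8=0 t=0,i=0
  ..###|.  b7=0 t=1,i=7
  ..##.|#  b6=1 t=0,i=8
  ..#.#|.  b5=0 t=1,i=12
  ..#..|#  b4=1 t=0,i=4
  ...##|#  b3=1 t=0,i=7
  ...#.|#  b2=1 t=0,i=3
  ....#|.  b1=0 t=0,i=2
  .....|.  b0=0 t=5,i=9
  bits 00110010000101011011011001011100 = 840283740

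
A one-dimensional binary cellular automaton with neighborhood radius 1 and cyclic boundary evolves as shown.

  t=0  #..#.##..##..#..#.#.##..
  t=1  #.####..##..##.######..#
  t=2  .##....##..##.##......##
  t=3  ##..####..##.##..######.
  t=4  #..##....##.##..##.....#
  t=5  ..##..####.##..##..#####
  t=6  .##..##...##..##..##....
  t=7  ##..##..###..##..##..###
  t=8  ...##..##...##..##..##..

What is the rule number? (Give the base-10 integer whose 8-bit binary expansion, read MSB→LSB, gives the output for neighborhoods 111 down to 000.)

47

  ### -> .   bit 7 = 0  t=1,i=3
  ##. -> .   bit 6 = 0  t=0,i=6
  #.# -> #   bit 5 = 1  t=0,i=4
  #.. -> .   bit 4 = 0  t=0,i=1
  .## -> #   bit 3 = 1  t=0,i=5
  .#. -> #   bit 2 = 1  t=0,i=0
  ..# -> #   bit 1 = 1  t=0,i=2
  ... -> #   bit 0 = 1  t=2,i=4
  bits 00101111 = 47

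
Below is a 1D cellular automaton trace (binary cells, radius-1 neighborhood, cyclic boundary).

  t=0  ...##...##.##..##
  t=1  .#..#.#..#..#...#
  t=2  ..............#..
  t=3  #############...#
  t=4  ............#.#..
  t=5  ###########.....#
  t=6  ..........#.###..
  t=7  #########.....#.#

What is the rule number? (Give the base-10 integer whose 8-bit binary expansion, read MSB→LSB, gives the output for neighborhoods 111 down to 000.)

65

  ### -> .   bit 7 = 0  t=3,i=0
  ##. -> #   bit 6 = 1  t=0,i=4
  #.# -> .   bit 5 = 0  t=0,i=10
  #.. -> .   bit 4 = 0  t=0,i=0
  .## -> .   bit 3 = 0  t=0,i=3
  .#. -> .   bit 2 = 0  t=1,i=1
  ..# -> .   bit 1 = 0  t=0,i=2
  ... -> #   bit 0 = 1  t=0,i=1
  bits 01000001 = 65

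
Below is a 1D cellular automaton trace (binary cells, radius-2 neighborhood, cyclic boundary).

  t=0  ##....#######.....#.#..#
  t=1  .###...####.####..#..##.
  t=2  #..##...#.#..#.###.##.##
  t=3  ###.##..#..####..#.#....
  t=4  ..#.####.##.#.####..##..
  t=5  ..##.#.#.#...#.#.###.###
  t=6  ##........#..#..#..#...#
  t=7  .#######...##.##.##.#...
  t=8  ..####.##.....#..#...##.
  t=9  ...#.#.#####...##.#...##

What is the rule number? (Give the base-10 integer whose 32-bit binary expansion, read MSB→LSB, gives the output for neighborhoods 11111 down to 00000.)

  [31] ##### => #  t=0,i=8
  [30] ####. => .  t=0,i=11
  [29] ###.# => #  t=1,i=10
  [28] ###.. => #  t=0,i=1
  [27] ##.## => .  t=1,i=11
  [26] ##.#. => .  t=4,i=11
  [25] ##..# => #  t=1,i=16
  [24] ##... => #  t=0,i=2
  [23] #.### => .  t=1,i=12
  [22] #.##. => #  t=2,i=19
  [21] #.#.# => .  t=4,i=12
  [20] #.#.. => .  t=0,i=20
  [19] #..## => #  t=0,i=22
  [18] #..#. => #  t=1,i=17
  [17] #...# => .  t=1,i=5
  [16] #.... => #  t=0,i=3
  [15] .#### => #  t=0,i=7
  [14] .###. => .  t=0,i=0
  [13] .##.# => .  t=2,i=20
  [12] .##.. => #  t=1,i=22
  [11] .#.## => #  t=2,i=14
  [10] .#.#. => .  t=0,i=19
  [9] .#..# => #  t=0,i=21
  [8] .#... => #  t=3,i=20
  [7] ..### => .  t=0,i=6
  [6] ..##. => .  t=1,i=21
  [5] ..#.# => #  t=0,i=18
  [4] ..#.. => .  t=1,i=18
  [3] ...## => .  t=0,i=5
  [2] ...#. => .  t=0,i=17
  [1] ....# => .  t=0,i=4
  [0] ..... => #  t=0,i=15
  bits 10110011010011011001101100100001 = 3008207649

3008207649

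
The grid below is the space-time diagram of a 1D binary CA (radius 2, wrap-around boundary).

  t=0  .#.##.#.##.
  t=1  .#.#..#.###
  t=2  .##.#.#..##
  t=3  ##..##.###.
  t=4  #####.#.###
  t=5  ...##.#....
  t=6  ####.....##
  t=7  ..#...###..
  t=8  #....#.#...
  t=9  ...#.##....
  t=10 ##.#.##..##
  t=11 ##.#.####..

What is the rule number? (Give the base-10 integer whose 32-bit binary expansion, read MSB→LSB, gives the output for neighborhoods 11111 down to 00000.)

1785222763

  [31] ##### => .  t=4,i=0
  [30] ####. => #  t=4,i=3
  [29] ###.# => #  t=1,i=10
  [28] ###.. => .  t=6,i=3
  [27] ##.## => #  t=2,i=0
  [26] ##.#. => .  t=0,i=5
  [25] ##..# => #  t=0,i=10
  [24] ##... => .  t=6,i=4
  [23] #.### => .  t=1,i=8
  [22] #.##. => #  t=0,i=3
  [21] #.#.# => #  t=0,i=6
  [20] #.#.. => .  t=1,i=3
  [19] #..## => #  t=2,i=8
  [18] #..#. => .  t=0,i=0
  [17] #...# => .  t=7,i=4
  [16] #.... => .  t=5,i=8
  [15] .#### => .  t=4,i=9
  [14] .###. => #  t=1,i=9
  [13] .##.# => .  t=0,i=4
  [12] .##.. => #  t=0,i=9
  [11] .#.## => .  t=0,i=2
  [10] .#.#. => #  t=1,i=2
  [9] .#..# => #  t=1,i=4
  [8] .#... => .  t=5,i=7
  [7] ..### => .  t=6,i=9
  [6] ..##. => #  t=2,i=9
  [5] ..#.# => #  t=0,i=1
  [4] ..#.. => .  t=7,i=2
  [3] ...## => #  t=5,i=2
  [2] ...#. => .  t=7,i=1
  [1] ....# => #  t=5,i=1
  [0] ..... => #  t=5,i=0
  bits 01101010011010000101011001101011 = 1785222763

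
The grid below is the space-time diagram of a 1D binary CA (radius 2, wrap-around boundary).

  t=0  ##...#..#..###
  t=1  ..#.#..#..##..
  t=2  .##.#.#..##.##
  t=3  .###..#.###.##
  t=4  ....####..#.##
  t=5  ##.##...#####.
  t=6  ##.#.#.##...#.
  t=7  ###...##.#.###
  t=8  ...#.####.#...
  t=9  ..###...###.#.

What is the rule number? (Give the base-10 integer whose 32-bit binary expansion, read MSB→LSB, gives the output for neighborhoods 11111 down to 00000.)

660416748

  nb #####: next=.  (t=0,i=13, bit31=0)
  nb ####.: next=.  (t=0,i=0, bit30=0)
  nb ###.#: next=#  (t=3,i=10, bit29=1)
  nb ###..: next=.  (t=0,i=1, bit28=0)
  nb ##.##: next=.  (t=2,i=0, bit27=0)
  nb ##.#.: next=#  (t=2,i=3, bit26=1)
  nb ##..#: next=#  (t=3,i=4, bit25=1)
  nb ##...: next=#  (t=0,i=2, bit24=1)
  nb #.###: next=.  (t=3,i=1, bit23=0)
  nb #.##.: next=#  (t=2,i=1, bit22=1)
  nb #.#.#: next=.  (t=2,i=4, bit21=0)
  nb #.#..: next=#  (t=1,i=4, bit20=1)
  nb #..##: next=#  (t=0,i=10, bit19=1)
  nb #..#.: next=#  (t=0,i=7, bit18=1)
  nb #...#: next=.  (t=0,i=3, bit17=0)
  nb #....: next=#  (t=1,i=13, bit16=1)
  nb .####: next=.  (t=0,i=12, bit15=0)
  nb .###.: next=.  (t=3,i=2, bit14=0)
  nb .##.#: next=#  (t=2,i=2, bit13=1)
  nb .##..: next=.  (t=1,i=11, bit12=0)
  nb .#.##: next=#  (t=3,i=7, bit11=1)
  nb .#.#.: next=.  (t=1,i=3, bit10=0)
  nb .#..#: next=.  (t=0,i=6, bit9=0)
  nb .#...: next=.  (t=8,i=11, bit8=0)
  nb ..###: next=#  (t=0,i=11, bit7=1)
  nb ..##.: next=#  (t=1,i=10, bit6=1)
  nb ..#.#: next=#  (t=1,i=2, bit5=1)
  nb ..#..: next=.  (t=0,i=5, bit4=0)
  nb ...##: next=#  (t=4,i=3, bit3=1)
  nb ...#.: next=#  (t=0,i=4, bit2=1)
  nb ....#: next=.  (t=1,i=0, bit1=0)
  nb .....: next=.  (t=8,i=0, bit0=0)
  bits 00100111010111010010100011101100 = 660416748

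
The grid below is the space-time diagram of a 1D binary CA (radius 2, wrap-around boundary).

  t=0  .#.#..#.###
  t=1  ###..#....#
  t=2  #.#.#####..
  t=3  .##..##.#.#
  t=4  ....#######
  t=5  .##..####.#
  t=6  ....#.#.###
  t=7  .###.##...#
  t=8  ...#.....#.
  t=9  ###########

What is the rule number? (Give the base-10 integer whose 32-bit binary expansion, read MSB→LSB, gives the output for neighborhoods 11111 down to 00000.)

3022890327

  nb #####: next=#  (t=2,i=6, bit31=1)
  nb ####.: next=.  (t=1,i=1, bit30=0)
  nb ###.#: next=#  (t=0,i=10, bit29=1)
  nb ###..: next=#  (t=1,i=2, bit28=1)
  nb ##.##: next=.  (t=7,i=4, bit27=0)
  nb ##.#.: next=#  (t=0,i=0, bit26=1)
  nb ##..#: next=.  (t=1,i=3, bit25=0)
  nb ##...: next=.  (t=4,i=0, bit24=0)
  nb #.###: next=.  (t=0,i=8, bit23=0)
  nb #.##.: next=.  (t=3,i=1, bit22=0)
  nb #.#.#: next=#  (t=0,i=1, bit21=1)
  nb #.#..: next=.  (t=0,i=3, bit20=0)
  nb #..##: next=#  (t=3,i=4, bit19=1)
  nb #..#.: next=#  (t=0,i=5, bit18=1)
  nb #...#: next=.  (t=7,i=8, bit17=0)
  nb #....: next=#  (t=1,i=7, bit16=1)
  nb .####: next=#  (t=1,i=0, bit15=1)
  nb .###.: next=.  (t=0,i=9, bit14=0)
  nb .##.#: next=#  (t=3,i=6, bit13=1)
  nb .##..: next=.  (t=3,i=2, bit12=0)
  nb .#.##: next=.  (t=0,i=7, bit11=0)
  nb .#.#.: next=#  (t=0,i=2, bit10=1)
  nb .#..#: next=.  (t=0,i=4, bit9=0)
  nb .#...: next=#  (t=1,i=6, bit8=1)
  nb ..###: next=.  (t=1,i=10, bit7=0)
  nb ..##.: next=#  (t=3,i=5, bit6=1)
  nb ..#.#: next=.  (t=0,i=6, bit5=0)
  nb ..#..: next=#  (t=1,i=5, bit4=1)
  nb ...##: next=.  (t=1,i=9, bit3=0)
  nb ...#.: next=#  (t=6,i=3, bit2=1)
  nb ....#: next=#  (t=1,i=8, bit1=1)
  nb .....: next=#  (t=8,i=6, bit0=1)
  bits 10110100001011011010010101010111 = 3022890327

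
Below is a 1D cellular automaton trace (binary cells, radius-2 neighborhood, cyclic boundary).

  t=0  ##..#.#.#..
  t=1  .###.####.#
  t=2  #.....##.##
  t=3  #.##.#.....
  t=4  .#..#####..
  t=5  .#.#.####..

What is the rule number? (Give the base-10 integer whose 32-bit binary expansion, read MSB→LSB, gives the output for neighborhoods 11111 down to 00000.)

3594362137

  ##### -> #   bit 31 = 1  t=4,i=6
  ####. -> #   bit 30 = 1  t=1,i=7
  ###.# -> .   bit 29 = 0  t=1,i=3
  ###.. -> #   bit 28 = 1  t=2,i=0
  ##.## -> .   bit 27 = 0  t=1,i=4
  ##.#. -> #   bit 26 = 1  t=1,i=9
  ##..# -> #   bit 25 = 1  t=0,i=2
  ##... -> .   bit 24 = 0  t=2,i=1
  #.### -> .   bit 23 = 0  t=1,i=1
  #.##. -> .   bit 22 = 0  t=3,i=2
  #.#.# -> #   bit 21 = 1  t=0,i=6
  #.#.. -> #   bit 20 = 1  t=0,i=8
  #..## -> #   bit 19 = 1  t=0,i=10
  #..#. -> #   bit 18 = 1  t=0,i=3
  #...# -> .   bit 17 = 0  t=4,i=10
  #.... -> #   bit 16 = 1  t=2,i=2
  .#### -> #   bit 15 = 1  t=1,i=6
  .###. -> .   bit 14 = 0  t=1,i=2
  .##.# -> .   bit 13 = 0  t=2,i=7
  .##.. -> #   bit 12 = 1  t=0,i=1
  .#.## -> #   bit 11 = 1  t=1,i=0
  .#.#. -> #   bit 10 = 1  t=0,i=5
  .#..# -> .   bit 9 = 0  t=0,i=9
  .#... -> #   bit 8 = 1  t=3,i=6
  ..### -> .   bit 7 = 0  t=4,i=4
  ..##. -> .   bit 6 = 0  t=0,i=0
  ..#.# -> .   bit 5 = 0  t=0,i=4
  ..#.. -> #   bit 4 = 1  t=4,i=1
  ...## -> #   bit 3 = 1  t=2,i=5
  ...#. -> .   bit 2 = 0  t=3,i=10
  ....# -> .   bit 1 = 0  t=2,i=4
  ..... -> #   bit 0 = 1  t=2,i=3
  bits 11010110001111011001110100011001 = 3594362137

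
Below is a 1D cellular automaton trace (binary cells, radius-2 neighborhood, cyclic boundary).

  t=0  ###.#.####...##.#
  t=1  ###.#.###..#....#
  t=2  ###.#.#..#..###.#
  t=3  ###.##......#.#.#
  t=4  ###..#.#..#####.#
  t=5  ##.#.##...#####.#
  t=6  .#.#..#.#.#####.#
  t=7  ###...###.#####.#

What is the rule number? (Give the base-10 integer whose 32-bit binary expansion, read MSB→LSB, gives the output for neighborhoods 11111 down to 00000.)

  #####|#  b31=1 t=4,i=12
  ####.|#  b30=1 t=0,i=1
  ###.#|#  b29=1 t=0,i=2
  ###..|.  b28=0 t=0,i=9
  ##.##|.  b27=0 t=0,i=15
  ##.#.|.  b26=0 t=0,i=3
  ##..#|#  b25=1 t=1,i=9
  ##...|.  b24=0 t=0,i=10
  #.###|#  b23=1 t=0,i=6
  #.##.|.  b22=0 t=3,i=4
  #.#.#|#  b21=1 t=0,i=4
  #.#..|.  b20=0 t=2,i=6
  #..##|.  b19=0 t=2,i=11
  #..#.|.  b18=0 t=1,i=10
  #...#|#  b17=1 t=0,i=11
  #....|#  b16=1 t=1,i=13
  .####|#  b15=1 t=0,i=0
  .###.|.  b14=0 t=1,i=7
  .##.#|.  b13=0 t=0,i=14
  .##..|#  b12=1 t=3,i=5
  .#.##|.  b11=0 t=0,i=5
  .#.#.|#  b10=1 t=2,i=5
  .#..#|.  b9=0 t=2,i=7
  .#...|#  b8=1 t=1,i=12
  ..###|#  b7=1 t=1,i=16
  ..##.|.  b6=0 t=0,i=13
  ..#.#|#  b5=1 t=3,i=12
  ..#..|.  b4=0 t=1,i=11
  ...##|.  b3=0 t=0,i=12
  ...#.|#  b2=1 t=3,i=11
  ....#|#  b1=1 t=1,i=14
  .....|.  b0=0 t=3,i=8
  bits 11100010101000111001010110100110 = 3802371494

3802371494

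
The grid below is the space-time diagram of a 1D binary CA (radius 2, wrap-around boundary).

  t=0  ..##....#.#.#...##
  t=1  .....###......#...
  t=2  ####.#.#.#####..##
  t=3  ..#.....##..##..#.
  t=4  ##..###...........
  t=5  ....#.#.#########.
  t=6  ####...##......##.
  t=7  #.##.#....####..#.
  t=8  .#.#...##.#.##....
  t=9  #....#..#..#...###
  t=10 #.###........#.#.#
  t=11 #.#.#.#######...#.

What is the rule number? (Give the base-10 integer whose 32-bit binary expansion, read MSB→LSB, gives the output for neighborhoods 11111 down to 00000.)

1350772871

  #####|.  b31=0 t=2,i=0
  ####.|#  b30=1 t=2,i=2
  ###.#|.  b29=0 t=2,i=3
  ###..|#  b28=1 t=1,i=7
  ##.##|.  b27=0 t=6,i=17
  ##.#.|.  b26=0 t=2,i=4
  ##..#|.  b25=0 t=0,i=0
  ##...|.  b24=0 t=0,i=4
  #.###|#  b23=1 t=2,i=9
  #.##.|.  b22=0 t=7,i=2
  #.#.#|.  b21=0 t=0,i=10
  #.#..|.  b20=0 t=0,i=12
  #..##|.  b19=0 t=0,i=1
  #..#.|.  b18=0 t=3,i=15
  #...#|#  b17=1 t=0,i=14
  #....|#  b16=1 t=0,i=5
  .####|.  b15=0 t=2,i=10
  .###.|.  b14=0 t=1,i=6
  .##.#|#  b13=1 t=6,i=16
  .##..|.  b12=0 t=0,i=3
  .#.##|#  b11=1 t=2,i=8
  .#.#.|.  b10=0 t=0,i=9
  .#..#|.  b9=0 t=9,i=6
  .#...|.  b8=0 t=0,i=13
  ..###|#  b7=1 t=1,i=5
  ..##.|.  b6=0 t=0,i=2
  ..#.#|.  b5=0 t=0,i=8
  ..#..|.  b4=0 t=1,i=14
  ...##|.  b3=0 t=0,i=15
  ...#.|#  b2=1 t=0,i=7
  ....#|#  b1=1 t=0,i=6
  .....|#  b0=1 t=1,i=0
  bits 01010000100000110010100010000111 = 1350772871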